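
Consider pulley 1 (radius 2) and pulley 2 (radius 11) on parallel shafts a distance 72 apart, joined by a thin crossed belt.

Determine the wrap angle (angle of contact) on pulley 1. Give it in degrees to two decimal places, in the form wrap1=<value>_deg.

wrap1=200.80_deg

crossed belt: β = asin((r1+r2)/C) = asin(13/72) = 10.4021°
wrap1 = wrap2 = π + 2β = 200.8042°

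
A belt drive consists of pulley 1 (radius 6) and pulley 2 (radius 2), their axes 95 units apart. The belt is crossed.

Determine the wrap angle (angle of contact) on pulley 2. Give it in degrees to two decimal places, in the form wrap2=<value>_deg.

wrap2=189.66_deg

crossed belt: β = asin((r1+r2)/C) = asin(8/95) = 4.8306°
wrap1 = wrap2 = π + 2β = 189.6613°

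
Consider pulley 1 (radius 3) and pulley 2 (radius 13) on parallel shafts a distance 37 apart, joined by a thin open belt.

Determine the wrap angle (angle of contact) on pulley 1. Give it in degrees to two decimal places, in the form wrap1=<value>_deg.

wrap1=148.64_deg

open belt: β = asin((r2−r1)/C) = asin(10/37) = 15.6804°
wrap1 = π − 2β = 148.6393°
wrap2 = π + 2β = 211.3607°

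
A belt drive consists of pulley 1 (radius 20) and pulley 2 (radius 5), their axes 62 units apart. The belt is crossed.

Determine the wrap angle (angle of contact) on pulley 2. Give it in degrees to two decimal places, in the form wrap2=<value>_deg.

wrap2=227.56_deg

crossed belt: β = asin((r1+r2)/C) = asin(25/62) = 23.7800°
wrap1 = wrap2 = π + 2β = 227.5600°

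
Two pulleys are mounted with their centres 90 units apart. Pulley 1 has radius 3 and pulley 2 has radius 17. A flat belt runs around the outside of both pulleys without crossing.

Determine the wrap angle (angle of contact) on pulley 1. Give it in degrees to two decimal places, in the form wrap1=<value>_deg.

open belt: β = asin((r2−r1)/C) = asin(14/90) = 8.9490°
wrap1 = π − 2β = 162.1020°
wrap2 = π + 2β = 197.8980°

wrap1=162.10_deg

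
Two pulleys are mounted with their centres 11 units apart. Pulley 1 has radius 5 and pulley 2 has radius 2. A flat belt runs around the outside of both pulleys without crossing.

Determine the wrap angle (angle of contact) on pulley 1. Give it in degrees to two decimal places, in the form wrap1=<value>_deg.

open belt: β = asin((r2−r1)/C) = asin(-3/11) = -15.8266°
wrap1 = π − 2β = 211.6532°
wrap2 = π + 2β = 148.3468°

wrap1=211.65_deg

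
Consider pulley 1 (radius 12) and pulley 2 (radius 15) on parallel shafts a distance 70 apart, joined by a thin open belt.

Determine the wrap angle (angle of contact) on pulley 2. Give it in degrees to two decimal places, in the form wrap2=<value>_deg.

open belt: β = asin((r2−r1)/C) = asin(3/70) = 2.4563°
wrap1 = π − 2β = 175.0874°
wrap2 = π + 2β = 184.9126°

wrap2=184.91_deg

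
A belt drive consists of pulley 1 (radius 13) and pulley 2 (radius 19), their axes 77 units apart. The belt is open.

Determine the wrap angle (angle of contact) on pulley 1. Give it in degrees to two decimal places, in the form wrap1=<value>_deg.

wrap1=171.06_deg

open belt: β = asin((r2−r1)/C) = asin(6/77) = 4.4691°
wrap1 = π − 2β = 171.0617°
wrap2 = π + 2β = 188.9383°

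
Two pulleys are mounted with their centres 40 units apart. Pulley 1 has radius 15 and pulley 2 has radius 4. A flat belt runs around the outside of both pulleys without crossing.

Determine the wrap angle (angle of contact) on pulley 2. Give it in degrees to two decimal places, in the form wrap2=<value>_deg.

open belt: β = asin((r2−r1)/C) = asin(-11/40) = -15.9620°
wrap1 = π − 2β = 211.9240°
wrap2 = π + 2β = 148.0760°

wrap2=148.08_deg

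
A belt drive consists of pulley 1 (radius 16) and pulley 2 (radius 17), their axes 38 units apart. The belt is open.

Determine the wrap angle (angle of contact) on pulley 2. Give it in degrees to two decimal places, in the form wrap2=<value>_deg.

wrap2=183.02_deg

open belt: β = asin((r2−r1)/C) = asin(1/38) = 1.5080°
wrap1 = π − 2β = 176.9841°
wrap2 = π + 2β = 183.0159°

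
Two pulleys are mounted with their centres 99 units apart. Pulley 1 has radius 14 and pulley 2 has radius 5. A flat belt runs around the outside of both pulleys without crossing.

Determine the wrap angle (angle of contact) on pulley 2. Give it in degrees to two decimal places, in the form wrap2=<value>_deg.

wrap2=169.57_deg

open belt: β = asin((r2−r1)/C) = asin(-9/99) = -5.2159°
wrap1 = π − 2β = 190.4318°
wrap2 = π + 2β = 169.5682°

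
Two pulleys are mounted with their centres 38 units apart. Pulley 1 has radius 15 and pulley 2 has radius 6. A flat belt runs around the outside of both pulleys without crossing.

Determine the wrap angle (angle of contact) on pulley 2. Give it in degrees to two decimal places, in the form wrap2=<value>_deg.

wrap2=152.60_deg

open belt: β = asin((r2−r1)/C) = asin(-9/38) = -13.7002°
wrap1 = π − 2β = 207.4005°
wrap2 = π + 2β = 152.5995°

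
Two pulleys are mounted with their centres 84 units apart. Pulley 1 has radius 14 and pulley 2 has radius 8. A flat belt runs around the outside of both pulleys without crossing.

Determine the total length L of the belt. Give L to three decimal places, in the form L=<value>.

L=237.544

open belt: β = asin((r2−r1)/C) = asin(-6/84) = -4.0960°
wrap1 = π − 2β = 188.1921°
wrap2 = π + 2β = 171.8079°
tangent length = C·cosβ = 83.7854
L = r1·wrap1 + r2·wrap2 + 2·C·cosβ = 14·3.2846 + 8·2.9986 + 2·83.7854 = 237.5438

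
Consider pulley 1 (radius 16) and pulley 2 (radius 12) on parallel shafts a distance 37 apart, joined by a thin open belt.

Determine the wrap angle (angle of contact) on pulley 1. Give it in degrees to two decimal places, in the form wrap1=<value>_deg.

wrap1=192.41_deg

open belt: β = asin((r2−r1)/C) = asin(-4/37) = -6.2063°
wrap1 = π − 2β = 192.4125°
wrap2 = π + 2β = 167.5875°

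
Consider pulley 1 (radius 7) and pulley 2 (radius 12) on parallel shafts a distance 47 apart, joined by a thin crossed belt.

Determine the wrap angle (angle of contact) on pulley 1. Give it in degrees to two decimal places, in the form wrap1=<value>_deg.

wrap1=227.69_deg

crossed belt: β = asin((r1+r2)/C) = asin(19/47) = 23.8445°
wrap1 = wrap2 = π + 2β = 227.6889°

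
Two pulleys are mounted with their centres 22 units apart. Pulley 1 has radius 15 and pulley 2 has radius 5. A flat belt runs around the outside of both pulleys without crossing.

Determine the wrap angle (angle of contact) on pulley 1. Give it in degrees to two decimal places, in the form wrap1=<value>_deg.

wrap1=234.07_deg

open belt: β = asin((r2−r1)/C) = asin(-10/22) = -27.0357°
wrap1 = π − 2β = 234.0714°
wrap2 = π + 2β = 125.9286°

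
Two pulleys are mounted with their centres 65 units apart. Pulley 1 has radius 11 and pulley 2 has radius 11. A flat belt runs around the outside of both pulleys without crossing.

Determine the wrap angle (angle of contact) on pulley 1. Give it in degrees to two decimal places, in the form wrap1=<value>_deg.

open belt: β = asin((r2−r1)/C) = asin(0/65) = 0.0000°
wrap1 = π − 2β = 180.0000°
wrap2 = π + 2β = 180.0000°

wrap1=180.00_deg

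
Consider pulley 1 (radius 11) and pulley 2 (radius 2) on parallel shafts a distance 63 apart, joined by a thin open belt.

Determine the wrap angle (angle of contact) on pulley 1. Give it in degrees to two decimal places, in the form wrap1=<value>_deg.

wrap1=196.43_deg

open belt: β = asin((r2−r1)/C) = asin(-9/63) = -8.2132°
wrap1 = π − 2β = 196.4264°
wrap2 = π + 2β = 163.5736°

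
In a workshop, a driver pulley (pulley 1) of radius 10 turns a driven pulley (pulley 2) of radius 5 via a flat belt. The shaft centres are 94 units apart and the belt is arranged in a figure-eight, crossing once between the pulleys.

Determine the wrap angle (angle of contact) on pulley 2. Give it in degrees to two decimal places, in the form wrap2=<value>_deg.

wrap2=198.36_deg

crossed belt: β = asin((r1+r2)/C) = asin(15/94) = 9.1822°
wrap1 = wrap2 = π + 2β = 198.3644°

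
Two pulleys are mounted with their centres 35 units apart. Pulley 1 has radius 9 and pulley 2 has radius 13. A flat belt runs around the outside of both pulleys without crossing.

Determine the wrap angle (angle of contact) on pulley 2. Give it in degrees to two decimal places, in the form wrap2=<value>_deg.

open belt: β = asin((r2−r1)/C) = asin(4/35) = 6.5624°
wrap1 = π − 2β = 166.8751°
wrap2 = π + 2β = 193.1249°

wrap2=193.12_deg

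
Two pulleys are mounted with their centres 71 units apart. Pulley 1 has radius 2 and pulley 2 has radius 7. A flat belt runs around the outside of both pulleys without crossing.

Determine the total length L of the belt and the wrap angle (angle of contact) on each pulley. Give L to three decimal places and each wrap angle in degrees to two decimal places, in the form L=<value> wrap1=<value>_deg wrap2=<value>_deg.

L=170.627 wrap1=171.92_deg wrap2=188.08_deg

open belt: β = asin((r2−r1)/C) = asin(5/71) = 4.0383°
wrap1 = π − 2β = 171.9235°
wrap2 = π + 2β = 188.0765°
tangent length = C·cosβ = 70.8237
L = r1·wrap1 + r2·wrap2 + 2·C·cosβ = 2·3.0006 + 7·3.2826 + 2·70.8237 = 170.6266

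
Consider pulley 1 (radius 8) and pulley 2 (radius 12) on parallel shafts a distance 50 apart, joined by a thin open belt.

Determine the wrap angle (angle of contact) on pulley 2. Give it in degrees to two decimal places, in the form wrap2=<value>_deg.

open belt: β = asin((r2−r1)/C) = asin(4/50) = 4.5886°
wrap1 = π − 2β = 170.8229°
wrap2 = π + 2β = 189.1771°

wrap2=189.18_deg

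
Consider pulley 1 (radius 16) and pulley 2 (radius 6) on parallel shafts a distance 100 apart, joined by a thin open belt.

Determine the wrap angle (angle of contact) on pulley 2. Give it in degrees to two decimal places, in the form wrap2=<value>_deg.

open belt: β = asin((r2−r1)/C) = asin(-10/100) = -5.7392°
wrap1 = π − 2β = 191.4783°
wrap2 = π + 2β = 168.5217°

wrap2=168.52_deg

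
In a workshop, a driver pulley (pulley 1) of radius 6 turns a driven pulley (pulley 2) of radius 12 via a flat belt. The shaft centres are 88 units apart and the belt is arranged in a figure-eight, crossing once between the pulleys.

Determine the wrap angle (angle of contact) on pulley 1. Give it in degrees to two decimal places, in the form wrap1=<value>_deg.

wrap1=203.61_deg

crossed belt: β = asin((r1+r2)/C) = asin(18/88) = 11.8029°
wrap1 = wrap2 = π + 2β = 203.6058°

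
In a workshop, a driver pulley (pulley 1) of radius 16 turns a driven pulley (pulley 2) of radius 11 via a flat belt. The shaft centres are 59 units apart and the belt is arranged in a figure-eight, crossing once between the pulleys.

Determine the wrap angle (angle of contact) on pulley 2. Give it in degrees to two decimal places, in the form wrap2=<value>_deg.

wrap2=234.47_deg

crossed belt: β = asin((r1+r2)/C) = asin(27/59) = 27.2341°
wrap1 = wrap2 = π + 2β = 234.4682°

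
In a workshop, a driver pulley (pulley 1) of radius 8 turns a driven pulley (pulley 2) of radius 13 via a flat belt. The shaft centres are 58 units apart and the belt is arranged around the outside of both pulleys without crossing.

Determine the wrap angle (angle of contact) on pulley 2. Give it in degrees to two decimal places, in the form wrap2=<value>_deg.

wrap2=189.89_deg

open belt: β = asin((r2−r1)/C) = asin(5/58) = 4.9454°
wrap1 = π − 2β = 170.1091°
wrap2 = π + 2β = 189.8909°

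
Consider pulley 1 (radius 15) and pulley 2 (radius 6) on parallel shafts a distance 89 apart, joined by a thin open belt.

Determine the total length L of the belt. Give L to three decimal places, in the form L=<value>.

open belt: β = asin((r2−r1)/C) = asin(-9/89) = -5.8039°
wrap1 = π − 2β = 191.6078°
wrap2 = π + 2β = 168.3922°
tangent length = C·cosβ = 88.5438
L = r1·wrap1 + r2·wrap2 + 2·C·cosβ = 15·3.3442 + 6·2.9390 + 2·88.5438 = 244.8843

L=244.884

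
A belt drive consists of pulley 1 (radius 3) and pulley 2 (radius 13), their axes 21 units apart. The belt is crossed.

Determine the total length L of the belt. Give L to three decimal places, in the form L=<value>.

L=105.188

crossed belt: β = asin((r1+r2)/C) = asin(16/21) = 49.6324°
wrap1 = wrap2 = π + 2β = 279.2648°
tangent length = C·cosβ = 13.6015
L = (r1+r2)·wrap + 2·C·cosβ = 16·4.8741 + 2·13.6015 = 105.1884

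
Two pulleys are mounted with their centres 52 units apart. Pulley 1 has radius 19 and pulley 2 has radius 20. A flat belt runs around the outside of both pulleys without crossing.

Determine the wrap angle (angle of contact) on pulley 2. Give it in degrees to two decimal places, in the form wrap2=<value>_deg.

open belt: β = asin((r2−r1)/C) = asin(1/52) = 1.1019°
wrap1 = π − 2β = 177.7962°
wrap2 = π + 2β = 182.2038°

wrap2=182.20_deg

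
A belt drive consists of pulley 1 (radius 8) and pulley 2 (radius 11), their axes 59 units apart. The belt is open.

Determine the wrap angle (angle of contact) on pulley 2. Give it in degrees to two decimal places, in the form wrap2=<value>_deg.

wrap2=185.83_deg

open belt: β = asin((r2−r1)/C) = asin(3/59) = 2.9146°
wrap1 = π − 2β = 174.1708°
wrap2 = π + 2β = 185.8292°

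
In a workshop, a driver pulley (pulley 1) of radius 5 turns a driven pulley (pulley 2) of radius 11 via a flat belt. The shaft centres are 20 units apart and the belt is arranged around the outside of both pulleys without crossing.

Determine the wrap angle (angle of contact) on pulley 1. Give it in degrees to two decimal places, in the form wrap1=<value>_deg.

wrap1=145.08_deg

open belt: β = asin((r2−r1)/C) = asin(6/20) = 17.4576°
wrap1 = π − 2β = 145.0848°
wrap2 = π + 2β = 214.9152°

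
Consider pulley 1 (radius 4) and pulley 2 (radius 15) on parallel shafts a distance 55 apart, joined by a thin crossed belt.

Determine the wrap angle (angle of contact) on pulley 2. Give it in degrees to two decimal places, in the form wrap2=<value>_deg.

wrap2=220.42_deg

crossed belt: β = asin((r1+r2)/C) = asin(19/55) = 20.2095°
wrap1 = wrap2 = π + 2β = 220.4191°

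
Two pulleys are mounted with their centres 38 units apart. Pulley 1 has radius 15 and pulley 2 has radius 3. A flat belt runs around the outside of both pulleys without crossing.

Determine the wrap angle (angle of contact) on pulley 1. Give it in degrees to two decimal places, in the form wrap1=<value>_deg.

open belt: β = asin((r2−r1)/C) = asin(-12/38) = -18.4085°
wrap1 = π − 2β = 216.8170°
wrap2 = π + 2β = 143.1830°

wrap1=216.82_deg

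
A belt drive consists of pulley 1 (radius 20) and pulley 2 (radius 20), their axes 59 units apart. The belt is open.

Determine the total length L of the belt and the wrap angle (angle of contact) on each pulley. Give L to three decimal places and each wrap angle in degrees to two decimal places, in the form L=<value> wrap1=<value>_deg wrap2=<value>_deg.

open belt: β = asin((r2−r1)/C) = asin(0/59) = 0.0000°
wrap1 = π − 2β = 180.0000°
wrap2 = π + 2β = 180.0000°
tangent length = C·cosβ = 59.0000
L = r1·wrap1 + r2·wrap2 + 2·C·cosβ = 20·3.1416 + 20·3.1416 + 2·59.0000 = 243.6637

L=243.664 wrap1=180.00_deg wrap2=180.00_deg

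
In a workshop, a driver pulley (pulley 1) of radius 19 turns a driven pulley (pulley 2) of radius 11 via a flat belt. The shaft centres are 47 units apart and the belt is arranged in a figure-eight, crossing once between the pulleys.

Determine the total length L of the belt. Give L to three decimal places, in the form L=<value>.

crossed belt: β = asin((r1+r2)/C) = asin(30/47) = 39.6650°
wrap1 = wrap2 = π + 2β = 259.3300°
tangent length = C·cosβ = 36.1801
L = (r1+r2)·wrap + 2·C·cosβ = 30·4.5262 + 2·36.1801 = 208.1451

L=208.145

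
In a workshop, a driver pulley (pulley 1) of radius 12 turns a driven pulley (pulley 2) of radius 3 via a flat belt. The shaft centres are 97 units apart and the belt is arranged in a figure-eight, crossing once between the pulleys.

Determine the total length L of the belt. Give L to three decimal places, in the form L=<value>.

crossed belt: β = asin((r1+r2)/C) = asin(15/97) = 8.8959°
wrap1 = wrap2 = π + 2β = 197.7917°
tangent length = C·cosβ = 95.8332
L = (r1+r2)·wrap + 2·C·cosβ = 15·3.4521 + 2·95.8332 = 243.4481

L=243.448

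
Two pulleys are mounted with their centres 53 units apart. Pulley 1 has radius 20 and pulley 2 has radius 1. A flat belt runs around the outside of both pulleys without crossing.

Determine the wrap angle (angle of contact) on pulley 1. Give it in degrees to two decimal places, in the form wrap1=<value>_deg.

open belt: β = asin((r2−r1)/C) = asin(-19/53) = -21.0075°
wrap1 = π − 2β = 222.0151°
wrap2 = π + 2β = 137.9849°

wrap1=222.02_deg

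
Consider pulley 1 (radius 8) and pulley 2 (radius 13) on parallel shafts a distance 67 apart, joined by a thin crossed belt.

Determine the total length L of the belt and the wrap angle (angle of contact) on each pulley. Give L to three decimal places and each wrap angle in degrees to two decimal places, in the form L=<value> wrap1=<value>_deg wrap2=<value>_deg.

L=206.611 wrap1=216.53_deg wrap2=216.53_deg

crossed belt: β = asin((r1+r2)/C) = asin(21/67) = 18.2662°
wrap1 = wrap2 = π + 2β = 216.5325°
tangent length = C·cosβ = 63.6239
L = (r1+r2)·wrap + 2·C·cosβ = 21·3.7792 + 2·63.6239 = 206.6111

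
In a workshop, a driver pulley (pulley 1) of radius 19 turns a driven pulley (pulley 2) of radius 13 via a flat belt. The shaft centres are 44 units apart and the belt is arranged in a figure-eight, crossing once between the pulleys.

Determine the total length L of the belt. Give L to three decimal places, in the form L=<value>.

crossed belt: β = asin((r1+r2)/C) = asin(32/44) = 46.6582°
wrap1 = wrap2 = π + 2β = 273.3165°
tangent length = C·cosβ = 30.1993
L = (r1+r2)·wrap + 2·C·cosβ = 32·4.7703 + 2·30.1993 = 213.0474

L=213.047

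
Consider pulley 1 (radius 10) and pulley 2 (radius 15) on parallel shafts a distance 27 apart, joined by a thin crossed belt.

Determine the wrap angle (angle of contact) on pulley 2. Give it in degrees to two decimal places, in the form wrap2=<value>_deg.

wrap2=315.62_deg

crossed belt: β = asin((r1+r2)/C) = asin(25/27) = 67.8084°
wrap1 = wrap2 = π + 2β = 315.6168°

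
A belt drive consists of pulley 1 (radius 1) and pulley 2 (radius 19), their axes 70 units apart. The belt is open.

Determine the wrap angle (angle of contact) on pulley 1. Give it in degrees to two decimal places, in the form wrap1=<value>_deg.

open belt: β = asin((r2−r1)/C) = asin(18/70) = 14.9006°
wrap1 = π − 2β = 150.1988°
wrap2 = π + 2β = 209.8012°

wrap1=150.20_deg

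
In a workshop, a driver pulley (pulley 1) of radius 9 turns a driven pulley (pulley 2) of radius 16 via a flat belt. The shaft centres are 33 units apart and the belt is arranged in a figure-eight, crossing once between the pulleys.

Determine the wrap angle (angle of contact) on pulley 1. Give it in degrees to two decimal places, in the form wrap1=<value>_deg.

wrap1=278.50_deg

crossed belt: β = asin((r1+r2)/C) = asin(25/33) = 49.2509°
wrap1 = wrap2 = π + 2β = 278.5019°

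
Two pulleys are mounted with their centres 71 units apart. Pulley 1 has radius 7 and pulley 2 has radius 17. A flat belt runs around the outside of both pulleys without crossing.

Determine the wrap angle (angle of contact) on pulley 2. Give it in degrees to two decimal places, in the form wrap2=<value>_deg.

open belt: β = asin((r2−r1)/C) = asin(10/71) = 8.0967°
wrap1 = π − 2β = 163.8065°
wrap2 = π + 2β = 196.1935°

wrap2=196.19_deg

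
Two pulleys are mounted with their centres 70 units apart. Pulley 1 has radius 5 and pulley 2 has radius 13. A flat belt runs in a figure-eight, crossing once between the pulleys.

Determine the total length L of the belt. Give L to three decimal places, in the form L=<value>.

crossed belt: β = asin((r1+r2)/C) = asin(18/70) = 14.9006°
wrap1 = wrap2 = π + 2β = 209.8012°
tangent length = C·cosβ = 67.6461
L = (r1+r2)·wrap + 2·C·cosβ = 18·3.6617 + 2·67.6461 = 201.2033

L=201.203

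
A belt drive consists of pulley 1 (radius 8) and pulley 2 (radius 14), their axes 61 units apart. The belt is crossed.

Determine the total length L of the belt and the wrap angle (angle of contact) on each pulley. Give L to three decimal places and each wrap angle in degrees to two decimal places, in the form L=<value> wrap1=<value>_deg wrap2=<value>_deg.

crossed belt: β = asin((r1+r2)/C) = asin(22/61) = 21.1405°
wrap1 = wrap2 = π + 2β = 222.2809°
tangent length = C·cosβ = 56.8946
L = (r1+r2)·wrap + 2·C·cosβ = 22·3.8795 + 2·56.8946 = 199.1390

L=199.139 wrap1=222.28_deg wrap2=222.28_deg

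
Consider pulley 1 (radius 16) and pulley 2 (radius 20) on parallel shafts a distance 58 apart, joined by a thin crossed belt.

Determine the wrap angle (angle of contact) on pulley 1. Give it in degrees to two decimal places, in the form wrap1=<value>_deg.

wrap1=256.73_deg

crossed belt: β = asin((r1+r2)/C) = asin(36/58) = 38.3665°
wrap1 = wrap2 = π + 2β = 256.7330°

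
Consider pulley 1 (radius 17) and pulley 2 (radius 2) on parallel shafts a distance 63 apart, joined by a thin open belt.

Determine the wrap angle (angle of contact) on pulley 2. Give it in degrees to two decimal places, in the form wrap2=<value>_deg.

open belt: β = asin((r2−r1)/C) = asin(-15/63) = -13.7741°
wrap1 = π − 2β = 207.5483°
wrap2 = π + 2β = 152.4517°

wrap2=152.45_deg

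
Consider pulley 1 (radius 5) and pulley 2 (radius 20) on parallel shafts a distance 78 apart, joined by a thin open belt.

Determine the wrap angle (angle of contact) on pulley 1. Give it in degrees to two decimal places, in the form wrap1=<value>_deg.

wrap1=157.83_deg

open belt: β = asin((r2−r1)/C) = asin(15/78) = 11.0875°
wrap1 = π − 2β = 157.8250°
wrap2 = π + 2β = 202.1750°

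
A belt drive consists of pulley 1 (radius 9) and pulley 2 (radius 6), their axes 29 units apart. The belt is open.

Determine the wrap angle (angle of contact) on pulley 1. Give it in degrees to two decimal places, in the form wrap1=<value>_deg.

open belt: β = asin((r2−r1)/C) = asin(-3/29) = -5.9378°
wrap1 = π − 2β = 191.8755°
wrap2 = π + 2β = 168.1245°

wrap1=191.88_deg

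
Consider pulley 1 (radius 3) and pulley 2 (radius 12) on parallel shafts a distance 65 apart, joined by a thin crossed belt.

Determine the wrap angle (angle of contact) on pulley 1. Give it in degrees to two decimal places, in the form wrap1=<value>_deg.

crossed belt: β = asin((r1+r2)/C) = asin(15/65) = 13.3424°
wrap1 = wrap2 = π + 2β = 206.6847°

wrap1=206.68_deg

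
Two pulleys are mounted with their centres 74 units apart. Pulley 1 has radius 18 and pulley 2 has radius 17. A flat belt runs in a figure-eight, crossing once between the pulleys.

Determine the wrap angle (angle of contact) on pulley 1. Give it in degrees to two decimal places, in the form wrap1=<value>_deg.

crossed belt: β = asin((r1+r2)/C) = asin(35/74) = 28.2275°
wrap1 = wrap2 = π + 2β = 236.4549°

wrap1=236.45_deg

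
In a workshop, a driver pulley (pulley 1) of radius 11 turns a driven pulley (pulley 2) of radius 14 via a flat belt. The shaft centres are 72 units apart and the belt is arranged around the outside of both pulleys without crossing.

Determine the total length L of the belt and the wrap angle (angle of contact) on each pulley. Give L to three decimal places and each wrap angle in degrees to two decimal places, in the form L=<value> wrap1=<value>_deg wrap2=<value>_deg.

L=222.665 wrap1=175.22_deg wrap2=184.78_deg

open belt: β = asin((r2−r1)/C) = asin(3/72) = 2.3880°
wrap1 = π − 2β = 175.2240°
wrap2 = π + 2β = 184.7760°
tangent length = C·cosβ = 71.9375
L = r1·wrap1 + r2·wrap2 + 2·C·cosβ = 11·3.0582 + 14·3.2250 + 2·71.9375 = 222.6648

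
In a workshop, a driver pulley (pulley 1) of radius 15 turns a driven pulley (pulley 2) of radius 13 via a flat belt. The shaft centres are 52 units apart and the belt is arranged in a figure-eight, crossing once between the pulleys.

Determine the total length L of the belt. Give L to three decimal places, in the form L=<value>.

L=207.442

crossed belt: β = asin((r1+r2)/C) = asin(28/52) = 32.5790°
wrap1 = wrap2 = π + 2β = 245.1579°
tangent length = C·cosβ = 43.8178
L = (r1+r2)·wrap + 2·C·cosβ = 28·4.2788 + 2·43.8178 = 207.4424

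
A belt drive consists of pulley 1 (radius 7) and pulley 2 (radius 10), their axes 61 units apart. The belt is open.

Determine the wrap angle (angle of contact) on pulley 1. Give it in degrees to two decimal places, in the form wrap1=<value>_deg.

open belt: β = asin((r2−r1)/C) = asin(3/61) = 2.8190°
wrap1 = π − 2β = 174.3621°
wrap2 = π + 2β = 185.6379°

wrap1=174.36_deg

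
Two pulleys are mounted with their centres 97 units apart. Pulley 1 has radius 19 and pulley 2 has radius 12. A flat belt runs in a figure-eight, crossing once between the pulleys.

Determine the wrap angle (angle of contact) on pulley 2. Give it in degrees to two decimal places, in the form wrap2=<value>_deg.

crossed belt: β = asin((r1+r2)/C) = asin(31/97) = 18.6380°
wrap1 = wrap2 = π + 2β = 217.2760°

wrap2=217.28_deg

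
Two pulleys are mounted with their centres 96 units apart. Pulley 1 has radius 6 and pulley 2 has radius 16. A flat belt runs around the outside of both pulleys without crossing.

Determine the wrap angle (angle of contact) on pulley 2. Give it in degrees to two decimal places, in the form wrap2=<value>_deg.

wrap2=191.96_deg

open belt: β = asin((r2−r1)/C) = asin(10/96) = 5.9792°
wrap1 = π − 2β = 168.0417°
wrap2 = π + 2β = 191.9583°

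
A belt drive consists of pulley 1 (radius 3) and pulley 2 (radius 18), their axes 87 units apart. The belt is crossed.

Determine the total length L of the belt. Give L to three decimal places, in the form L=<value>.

crossed belt: β = asin((r1+r2)/C) = asin(21/87) = 13.9680°
wrap1 = wrap2 = π + 2β = 207.9359°
tangent length = C·cosβ = 84.4275
L = (r1+r2)·wrap + 2·C·cosβ = 21·3.6292 + 2·84.4275 = 245.0675

L=245.067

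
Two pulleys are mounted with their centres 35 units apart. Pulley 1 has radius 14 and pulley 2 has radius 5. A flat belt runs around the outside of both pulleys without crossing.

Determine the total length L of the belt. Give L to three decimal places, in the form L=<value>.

open belt: β = asin((r2−r1)/C) = asin(-9/35) = -14.9006°
wrap1 = π − 2β = 209.8012°
wrap2 = π + 2β = 150.1988°
tangent length = C·cosβ = 33.8231
L = r1·wrap1 + r2·wrap2 + 2·C·cosβ = 14·3.6617 + 5·2.6215 + 2·33.8231 = 132.0176

L=132.018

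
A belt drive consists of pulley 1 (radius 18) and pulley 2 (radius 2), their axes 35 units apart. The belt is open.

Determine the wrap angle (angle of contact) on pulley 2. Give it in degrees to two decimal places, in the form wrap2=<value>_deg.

open belt: β = asin((r2−r1)/C) = asin(-16/35) = -27.2029°
wrap1 = π − 2β = 234.4058°
wrap2 = π + 2β = 125.5942°

wrap2=125.59_deg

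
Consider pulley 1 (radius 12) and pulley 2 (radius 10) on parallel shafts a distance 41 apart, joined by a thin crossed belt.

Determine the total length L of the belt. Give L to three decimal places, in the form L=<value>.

L=163.231

crossed belt: β = asin((r1+r2)/C) = asin(22/41) = 32.4515°
wrap1 = wrap2 = π + 2β = 244.9030°
tangent length = C·cosβ = 34.5977
L = (r1+r2)·wrap + 2·C·cosβ = 22·4.2744 + 2·34.5977 = 163.2314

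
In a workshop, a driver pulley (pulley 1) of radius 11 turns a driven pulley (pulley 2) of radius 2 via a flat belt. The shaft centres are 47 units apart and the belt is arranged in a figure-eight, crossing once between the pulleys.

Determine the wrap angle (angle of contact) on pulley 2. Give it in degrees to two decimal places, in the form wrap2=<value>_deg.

crossed belt: β = asin((r1+r2)/C) = asin(13/47) = 16.0571°
wrap1 = wrap2 = π + 2β = 212.1143°

wrap2=212.11_deg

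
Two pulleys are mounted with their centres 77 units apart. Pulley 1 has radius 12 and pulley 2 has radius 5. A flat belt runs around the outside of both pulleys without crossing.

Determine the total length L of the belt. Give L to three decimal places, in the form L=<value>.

open belt: β = asin((r2−r1)/C) = asin(-7/77) = -5.2159°
wrap1 = π − 2β = 190.4318°
wrap2 = π + 2β = 169.5682°
tangent length = C·cosβ = 76.6812
L = r1·wrap1 + r2·wrap2 + 2·C·cosβ = 12·3.3237 + 5·2.9595 + 2·76.6812 = 208.0439

L=208.044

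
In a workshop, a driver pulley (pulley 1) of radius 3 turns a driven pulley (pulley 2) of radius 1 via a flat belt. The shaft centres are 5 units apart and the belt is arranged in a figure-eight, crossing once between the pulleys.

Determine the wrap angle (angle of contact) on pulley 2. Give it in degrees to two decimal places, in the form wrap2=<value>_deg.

crossed belt: β = asin((r1+r2)/C) = asin(4/5) = 53.1301°
wrap1 = wrap2 = π + 2β = 286.2602°

wrap2=286.26_deg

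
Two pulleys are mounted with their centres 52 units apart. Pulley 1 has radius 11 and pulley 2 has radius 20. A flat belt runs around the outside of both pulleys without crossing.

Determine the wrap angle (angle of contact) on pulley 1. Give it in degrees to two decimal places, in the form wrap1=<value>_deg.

wrap1=160.07_deg

open belt: β = asin((r2−r1)/C) = asin(9/52) = 9.9668°
wrap1 = π − 2β = 160.0665°
wrap2 = π + 2β = 199.9335°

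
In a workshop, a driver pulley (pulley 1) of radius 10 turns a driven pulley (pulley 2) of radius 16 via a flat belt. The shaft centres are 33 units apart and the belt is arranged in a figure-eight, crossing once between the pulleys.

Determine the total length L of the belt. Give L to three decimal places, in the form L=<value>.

L=169.509

crossed belt: β = asin((r1+r2)/C) = asin(26/33) = 51.9877°
wrap1 = wrap2 = π + 2β = 283.9754°
tangent length = C·cosβ = 20.3224
L = (r1+r2)·wrap + 2·C·cosβ = 26·4.9563 + 2·20.3224 = 169.5088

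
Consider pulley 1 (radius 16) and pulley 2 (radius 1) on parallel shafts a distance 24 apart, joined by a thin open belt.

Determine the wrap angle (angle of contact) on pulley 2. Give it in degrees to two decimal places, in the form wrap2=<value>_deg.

open belt: β = asin((r2−r1)/C) = asin(-15/24) = -38.6822°
wrap1 = π − 2β = 257.3644°
wrap2 = π + 2β = 102.6356°

wrap2=102.64_deg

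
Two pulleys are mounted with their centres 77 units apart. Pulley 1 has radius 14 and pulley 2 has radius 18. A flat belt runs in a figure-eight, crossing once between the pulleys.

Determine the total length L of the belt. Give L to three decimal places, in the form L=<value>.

crossed belt: β = asin((r1+r2)/C) = asin(32/77) = 24.5561°
wrap1 = wrap2 = π + 2β = 229.1123°
tangent length = C·cosβ = 70.0357
L = (r1+r2)·wrap + 2·C·cosβ = 32·3.9988 + 2·70.0357 = 268.0318

L=268.032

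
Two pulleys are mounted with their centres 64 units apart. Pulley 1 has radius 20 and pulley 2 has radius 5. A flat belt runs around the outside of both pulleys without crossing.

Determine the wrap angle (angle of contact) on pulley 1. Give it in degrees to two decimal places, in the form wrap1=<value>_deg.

wrap1=207.11_deg

open belt: β = asin((r2−r1)/C) = asin(-15/64) = -13.5548°
wrap1 = π − 2β = 207.1096°
wrap2 = π + 2β = 152.8904°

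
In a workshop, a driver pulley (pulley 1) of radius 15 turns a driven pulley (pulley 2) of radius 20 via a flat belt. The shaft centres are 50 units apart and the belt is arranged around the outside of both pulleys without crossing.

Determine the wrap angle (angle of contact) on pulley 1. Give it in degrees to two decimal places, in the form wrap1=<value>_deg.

open belt: β = asin((r2−r1)/C) = asin(5/50) = 5.7392°
wrap1 = π − 2β = 168.5217°
wrap2 = π + 2β = 191.4783°

wrap1=168.52_deg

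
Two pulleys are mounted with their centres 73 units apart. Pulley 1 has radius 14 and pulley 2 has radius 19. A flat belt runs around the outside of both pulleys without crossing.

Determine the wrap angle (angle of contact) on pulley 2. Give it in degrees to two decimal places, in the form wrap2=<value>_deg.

wrap2=187.85_deg

open belt: β = asin((r2−r1)/C) = asin(5/73) = 3.9274°
wrap1 = π − 2β = 172.1451°
wrap2 = π + 2β = 187.8549°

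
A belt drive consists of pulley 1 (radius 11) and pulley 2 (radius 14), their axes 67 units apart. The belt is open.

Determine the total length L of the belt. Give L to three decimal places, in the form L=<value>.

L=212.674

open belt: β = asin((r2−r1)/C) = asin(3/67) = 2.5663°
wrap1 = π − 2β = 174.8673°
wrap2 = π + 2β = 185.1327°
tangent length = C·cosβ = 66.9328
L = r1·wrap1 + r2·wrap2 + 2·C·cosβ = 11·3.0520 + 14·3.2312 + 2·66.9328 = 212.6742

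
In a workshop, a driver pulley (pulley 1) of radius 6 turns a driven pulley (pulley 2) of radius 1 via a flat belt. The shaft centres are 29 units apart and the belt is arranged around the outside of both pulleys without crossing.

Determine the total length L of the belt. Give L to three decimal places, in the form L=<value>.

L=80.855

open belt: β = asin((r2−r1)/C) = asin(-5/29) = -9.9282°
wrap1 = π − 2β = 199.8564°
wrap2 = π + 2β = 160.1436°
tangent length = C·cosβ = 28.5657
L = r1·wrap1 + r2·wrap2 + 2·C·cosβ = 6·3.4882 + 1·2.7950 + 2·28.5657 = 80.8554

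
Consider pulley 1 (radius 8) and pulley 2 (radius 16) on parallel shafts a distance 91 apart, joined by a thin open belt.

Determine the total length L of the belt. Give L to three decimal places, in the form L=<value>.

open belt: β = asin((r2−r1)/C) = asin(8/91) = 5.0435°
wrap1 = π − 2β = 169.9130°
wrap2 = π + 2β = 190.0870°
tangent length = C·cosβ = 90.6477
L = r1·wrap1 + r2·wrap2 + 2·C·cosβ = 8·2.9655 + 16·3.3176 + 2·90.6477 = 258.1020

L=258.102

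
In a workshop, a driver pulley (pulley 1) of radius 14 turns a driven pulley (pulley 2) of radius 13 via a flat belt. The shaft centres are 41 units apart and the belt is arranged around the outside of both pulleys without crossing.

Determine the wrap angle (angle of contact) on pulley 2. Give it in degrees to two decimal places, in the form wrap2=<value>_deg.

wrap2=177.20_deg

open belt: β = asin((r2−r1)/C) = asin(-1/41) = -1.3976°
wrap1 = π − 2β = 182.7952°
wrap2 = π + 2β = 177.2048°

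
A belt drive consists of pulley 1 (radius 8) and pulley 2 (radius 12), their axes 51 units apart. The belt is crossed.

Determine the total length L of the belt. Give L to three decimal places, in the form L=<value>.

crossed belt: β = asin((r1+r2)/C) = asin(20/51) = 23.0888°
wrap1 = wrap2 = π + 2β = 226.1775°
tangent length = C·cosβ = 46.9148
L = (r1+r2)·wrap + 2·C·cosβ = 20·3.9475 + 2·46.9148 = 172.7805

L=172.780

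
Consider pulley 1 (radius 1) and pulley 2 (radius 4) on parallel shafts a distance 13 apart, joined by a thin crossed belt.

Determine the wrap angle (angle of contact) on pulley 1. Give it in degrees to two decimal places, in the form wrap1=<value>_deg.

crossed belt: β = asin((r1+r2)/C) = asin(5/13) = 22.6199°
wrap1 = wrap2 = π + 2β = 225.2397°

wrap1=225.24_deg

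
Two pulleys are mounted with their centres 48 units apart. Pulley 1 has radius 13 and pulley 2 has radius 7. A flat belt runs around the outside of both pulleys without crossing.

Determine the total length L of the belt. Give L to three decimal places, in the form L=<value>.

L=159.583

open belt: β = asin((r2−r1)/C) = asin(-6/48) = -7.1808°
wrap1 = π − 2β = 194.3615°
wrap2 = π + 2β = 165.6385°
tangent length = C·cosβ = 47.6235
L = r1·wrap1 + r2·wrap2 + 2·C·cosβ = 13·3.3922 + 7·2.8909 + 2·47.6235 = 159.5828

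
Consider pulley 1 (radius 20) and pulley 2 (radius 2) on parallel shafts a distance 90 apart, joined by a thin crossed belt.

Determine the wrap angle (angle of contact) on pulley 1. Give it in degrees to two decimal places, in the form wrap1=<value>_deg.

wrap1=208.30_deg

crossed belt: β = asin((r1+r2)/C) = asin(22/90) = 14.1490°
wrap1 = wrap2 = π + 2β = 208.2980°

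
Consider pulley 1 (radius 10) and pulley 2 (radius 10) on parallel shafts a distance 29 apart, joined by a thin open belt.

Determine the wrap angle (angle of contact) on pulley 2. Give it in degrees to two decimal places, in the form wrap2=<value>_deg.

wrap2=180.00_deg

open belt: β = asin((r2−r1)/C) = asin(0/29) = 0.0000°
wrap1 = π − 2β = 180.0000°
wrap2 = π + 2β = 180.0000°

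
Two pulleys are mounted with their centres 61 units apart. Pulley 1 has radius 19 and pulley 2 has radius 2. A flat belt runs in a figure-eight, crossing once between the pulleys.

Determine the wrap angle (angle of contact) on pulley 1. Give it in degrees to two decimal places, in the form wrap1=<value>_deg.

crossed belt: β = asin((r1+r2)/C) = asin(21/61) = 20.1368°
wrap1 = wrap2 = π + 2β = 220.2735°

wrap1=220.27_deg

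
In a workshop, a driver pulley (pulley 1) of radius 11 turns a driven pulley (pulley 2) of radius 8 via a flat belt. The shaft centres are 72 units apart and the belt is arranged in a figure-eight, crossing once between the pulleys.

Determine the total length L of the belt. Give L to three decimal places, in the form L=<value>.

crossed belt: β = asin((r1+r2)/C) = asin(19/72) = 15.3009°
wrap1 = wrap2 = π + 2β = 210.6019°
tangent length = C·cosβ = 69.4478
L = (r1+r2)·wrap + 2·C·cosβ = 19·3.6757 + 2·69.4478 = 208.7339

L=208.734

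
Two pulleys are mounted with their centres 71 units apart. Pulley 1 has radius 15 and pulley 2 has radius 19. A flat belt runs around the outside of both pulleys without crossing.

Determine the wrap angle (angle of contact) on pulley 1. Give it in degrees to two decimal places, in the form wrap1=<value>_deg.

wrap1=173.54_deg

open belt: β = asin((r2−r1)/C) = asin(4/71) = 3.2296°
wrap1 = π − 2β = 173.5407°
wrap2 = π + 2β = 186.4593°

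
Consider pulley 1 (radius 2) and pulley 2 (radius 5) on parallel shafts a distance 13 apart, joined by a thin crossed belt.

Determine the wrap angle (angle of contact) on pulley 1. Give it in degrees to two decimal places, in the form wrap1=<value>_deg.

wrap1=245.16_deg

crossed belt: β = asin((r1+r2)/C) = asin(7/13) = 32.5790°
wrap1 = wrap2 = π + 2β = 245.1579°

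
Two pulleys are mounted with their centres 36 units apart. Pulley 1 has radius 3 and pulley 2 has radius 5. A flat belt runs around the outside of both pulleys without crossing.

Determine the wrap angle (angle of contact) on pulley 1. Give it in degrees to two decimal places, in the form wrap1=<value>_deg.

open belt: β = asin((r2−r1)/C) = asin(2/36) = 3.1847°
wrap1 = π − 2β = 173.6305°
wrap2 = π + 2β = 186.3695°

wrap1=173.63_deg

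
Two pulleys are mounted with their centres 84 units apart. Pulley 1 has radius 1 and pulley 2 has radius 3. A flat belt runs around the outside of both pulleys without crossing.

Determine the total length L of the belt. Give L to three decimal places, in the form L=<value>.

L=180.614

open belt: β = asin((r2−r1)/C) = asin(2/84) = 1.3643°
wrap1 = π − 2β = 177.2714°
wrap2 = π + 2β = 182.7286°
tangent length = C·cosβ = 83.9762
L = r1·wrap1 + r2·wrap2 + 2·C·cosβ = 1·3.0940 + 3·3.1892 + 2·83.9762 = 180.6140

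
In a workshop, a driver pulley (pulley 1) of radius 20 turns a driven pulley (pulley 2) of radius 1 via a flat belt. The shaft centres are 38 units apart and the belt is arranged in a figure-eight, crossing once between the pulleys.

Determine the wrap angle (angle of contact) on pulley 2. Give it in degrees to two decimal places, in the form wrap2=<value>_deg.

wrap2=247.10_deg

crossed belt: β = asin((r1+r2)/C) = asin(21/38) = 33.5477°
wrap1 = wrap2 = π + 2β = 247.0955°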